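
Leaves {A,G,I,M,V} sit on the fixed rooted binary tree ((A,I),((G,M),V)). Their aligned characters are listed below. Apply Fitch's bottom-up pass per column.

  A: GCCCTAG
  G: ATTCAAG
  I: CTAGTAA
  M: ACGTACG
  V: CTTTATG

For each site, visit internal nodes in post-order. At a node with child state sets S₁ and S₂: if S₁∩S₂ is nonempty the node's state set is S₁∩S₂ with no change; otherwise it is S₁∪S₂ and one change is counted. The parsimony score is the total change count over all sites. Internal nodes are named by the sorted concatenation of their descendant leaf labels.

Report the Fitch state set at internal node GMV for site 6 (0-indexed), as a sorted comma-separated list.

G

AI@0: {G} ∪ {C} = {C,G} (union, +1)
GM@0: {A} ∩ {A} = {A} (intersection, +0)
GMV@0: {A} ∪ {C} = {A,C} (union, +1)
AGIMV@0: {C,G} ∩ {A,C} = {C} (intersection, +0)
AI@1: {C} ∪ {T} = {C,T} (union, +1)
GM@1: {T} ∪ {C} = {C,T} (union, +1)
GMV@1: {C,T} ∩ {T} = {T} (intersection, +0)
AGIMV@1: {C,T} ∩ {T} = {T} (intersection, +0)
AI@2: {C} ∪ {A} = {A,C} (union, +1)
GM@2: {T} ∪ {G} = {G,T} (union, +1)
GMV@2: {G,T} ∩ {T} = {T} (intersection, +0)
AGIMV@2: {A,C} ∪ {T} = {A,C,T} (union, +1)
AI@3: {C} ∪ {G} = {C,G} (union, +1)
GM@3: {C} ∪ {T} = {C,T} (union, +1)
GMV@3: {C,T} ∩ {T} = {T} (intersection, +0)
AGIMV@3: {C,G} ∪ {T} = {C,G,T} (union, +1)
AI@4: {T} ∩ {T} = {T} (intersection, +0)
GM@4: {A} ∩ {A} = {A} (intersection, +0)
GMV@4: {A} ∩ {A} = {A} (intersection, +0)
AGIMV@4: {T} ∪ {A} = {A,T} (union, +1)
AI@5: {A} ∩ {A} = {A} (intersection, +0)
GM@5: {A} ∪ {C} = {A,C} (union, +1)
GMV@5: {A,C} ∪ {T} = {A,C,T} (union, +1)
AGIMV@5: {A} ∩ {A,C,T} = {A} (intersection, +0)
AI@6: {G} ∪ {A} = {A,G} (union, +1)
GM@6: {G} ∩ {G} = {G} (intersection, +0)
GMV@6: {G} ∩ {G} = {G} (intersection, +0)
AGIMV@6: {A,G} ∩ {G} = {G} (intersection, +0)
per-site changes: [2, 2, 3, 3, 1, 2, 1]; total = 14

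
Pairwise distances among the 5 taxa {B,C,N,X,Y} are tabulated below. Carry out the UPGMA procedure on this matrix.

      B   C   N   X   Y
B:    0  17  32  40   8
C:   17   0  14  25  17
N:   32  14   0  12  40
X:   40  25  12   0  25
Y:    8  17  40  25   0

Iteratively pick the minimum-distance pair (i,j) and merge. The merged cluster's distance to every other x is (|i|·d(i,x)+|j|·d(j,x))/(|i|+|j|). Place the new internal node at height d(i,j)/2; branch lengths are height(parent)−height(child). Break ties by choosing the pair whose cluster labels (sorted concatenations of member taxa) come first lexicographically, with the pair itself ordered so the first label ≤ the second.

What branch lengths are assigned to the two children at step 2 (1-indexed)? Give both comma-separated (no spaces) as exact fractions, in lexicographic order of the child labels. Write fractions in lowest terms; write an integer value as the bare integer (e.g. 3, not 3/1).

1. join B+Y (d=8) ⇒ BY; edges |B|=4, |Y|=4
  updated: d(BY,C)=17, d(BY,N)=36, d(BY,X)=65/2
2. join N+X (d=12) ⇒ NX; edges |N|=6, |X|=6
  updated: d(BY,NX)=137/4, d(C,NX)=39/2
3. join BY+C (d=17) ⇒ BCY; edges |BY|=9/2, |C|=17/2
  updated: d(BCY,NX)=88/3
4. join BCY+NX (d=88/3) ⇒ BCNXY; edges |BCY|=37/6, |NX|=26/3
final tree: (((B:4,Y:4):9/2,C:17/2):37/6,(N:6,X:6):26/3)
total length: 287/6

6,6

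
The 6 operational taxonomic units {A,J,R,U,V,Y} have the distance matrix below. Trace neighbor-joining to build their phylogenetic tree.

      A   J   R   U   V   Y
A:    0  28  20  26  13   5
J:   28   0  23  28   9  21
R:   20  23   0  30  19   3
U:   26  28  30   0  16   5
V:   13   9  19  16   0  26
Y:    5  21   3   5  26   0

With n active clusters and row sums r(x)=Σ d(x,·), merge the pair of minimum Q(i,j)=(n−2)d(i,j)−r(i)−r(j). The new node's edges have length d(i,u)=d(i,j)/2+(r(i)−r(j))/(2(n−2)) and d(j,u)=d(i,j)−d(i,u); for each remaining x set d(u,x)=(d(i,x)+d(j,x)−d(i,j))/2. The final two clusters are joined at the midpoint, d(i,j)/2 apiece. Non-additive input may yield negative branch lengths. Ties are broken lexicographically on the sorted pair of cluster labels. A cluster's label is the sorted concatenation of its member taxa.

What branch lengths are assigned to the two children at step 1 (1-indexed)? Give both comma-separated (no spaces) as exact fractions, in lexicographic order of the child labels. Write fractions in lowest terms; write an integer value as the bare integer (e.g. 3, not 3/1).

1. join J+V (d=9, Q=-156) ⇒ JV; edges |J|=31/4, |V|=5/4
  updated: d(A,JV)=16, d(JV,R)=33/2, d(JV,U)=35/2, d(JV,Y)=19
2. join U+Y (d=5, Q=-191/2) ⇒ UY; edges |U|=41/4, |Y|=-21/4
  updated: d(A,UY)=13, d(JV,UY)=63/4, d(R,UY)=14
3. join A+UY (d=13, Q=-263/4) ⇒ AUY; edges |A|=129/16, |UY|=79/16
  updated: d(AUY,JV)=75/8, d(AUY,R)=21/2
4. join AUY+JV (d=75/8, Q=-291/8) ⇒ AJUVY; edges |AUY|=27/16, |JV|=123/16
  updated: d(AJUVY,R)=141/16
5. join AJUVY+R (d=141/16) ⇒ AJRUVY; edges |AJUVY|=141/32, |R|=141/32
final tree: (((A:129/16,(U:41/4,Y:-21/4):79/16):27/16,(J:31/4,V:5/4):123/16):141/32,R:141/32)
total length: 723/16

31/4,5/4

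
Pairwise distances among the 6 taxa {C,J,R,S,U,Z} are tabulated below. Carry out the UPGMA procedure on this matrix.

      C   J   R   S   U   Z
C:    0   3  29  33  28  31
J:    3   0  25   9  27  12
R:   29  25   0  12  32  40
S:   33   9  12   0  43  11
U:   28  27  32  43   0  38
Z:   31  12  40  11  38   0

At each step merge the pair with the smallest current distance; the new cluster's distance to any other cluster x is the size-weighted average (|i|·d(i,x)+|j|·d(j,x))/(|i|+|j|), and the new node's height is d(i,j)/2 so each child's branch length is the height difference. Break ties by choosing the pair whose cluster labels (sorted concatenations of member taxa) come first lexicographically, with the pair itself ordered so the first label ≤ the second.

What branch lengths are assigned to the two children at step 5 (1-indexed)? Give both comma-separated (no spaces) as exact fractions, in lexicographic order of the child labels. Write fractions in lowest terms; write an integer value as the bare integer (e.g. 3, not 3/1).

1. join C+J (d=3) ⇒ CJ; edges |C|=3/2, |J|=3/2
  updated: d(CJ,R)=27, d(CJ,S)=21, d(CJ,U)=55/2, d(CJ,Z)=43/2
2. join S+Z (d=11) ⇒ SZ; edges |S|=11/2, |Z|=11/2
  updated: d(CJ,SZ)=85/4, d(R,SZ)=26, d(SZ,U)=81/2
3. join CJ+SZ (d=85/4) ⇒ CJSZ; edges |CJ|=73/8, |SZ|=41/8
  updated: d(CJSZ,R)=53/2, d(CJSZ,U)=34
4. join CJSZ+R (d=53/2) ⇒ CJRSZ; edges |CJSZ|=21/8, |R|=53/4
  updated: d(CJRSZ,U)=168/5
5. join CJRSZ+U (d=168/5) ⇒ CJRSUZ; edges |CJRSZ|=71/20, |U|=84/5
final tree: ((((C:3/2,J:3/2):73/8,(S:11/2,Z:11/2):41/8):21/8,R:53/4):71/20,U:84/5)
total length: 2579/40

71/20,84/5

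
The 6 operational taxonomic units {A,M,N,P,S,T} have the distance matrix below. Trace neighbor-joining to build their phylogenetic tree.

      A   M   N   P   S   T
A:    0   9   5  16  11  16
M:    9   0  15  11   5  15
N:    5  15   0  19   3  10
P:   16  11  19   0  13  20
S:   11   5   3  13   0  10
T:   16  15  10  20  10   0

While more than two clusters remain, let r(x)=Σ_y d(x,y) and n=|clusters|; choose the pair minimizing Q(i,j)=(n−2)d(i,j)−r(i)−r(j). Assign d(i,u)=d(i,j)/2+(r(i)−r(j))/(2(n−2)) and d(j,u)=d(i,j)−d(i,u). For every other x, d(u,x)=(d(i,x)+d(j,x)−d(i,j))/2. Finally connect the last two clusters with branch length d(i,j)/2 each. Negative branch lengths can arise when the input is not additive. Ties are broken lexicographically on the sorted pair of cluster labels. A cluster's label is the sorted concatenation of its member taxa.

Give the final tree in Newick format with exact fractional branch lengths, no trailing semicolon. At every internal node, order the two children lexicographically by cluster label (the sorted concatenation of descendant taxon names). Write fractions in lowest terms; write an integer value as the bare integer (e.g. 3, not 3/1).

((((A:49/12,N:11/12):41/16,T:127/16):21/16,(M:5/2,P:17/2):45/16):11/32,S:11/32)

step 1: merge (M,P) at d=11, Q=-90; branch lengths M→5/2, P→17/2; new cluster MP
  updated: d(A,MP)=7, d(MP,N)=23/2, d(MP,S)=7/2, d(MP,T)=12
step 2: merge (A,N) at d=5, Q=-107/2; branch lengths A→49/12, N→11/12; new cluster AN
  updated: d(AN,MP)=27/4, d(AN,S)=9/2, d(AN,T)=21/2
step 3: merge (AN,T) at d=21/2, Q=-133/4; branch lengths AN→41/16, T→127/16; new cluster ANT
  updated: d(ANT,MP)=33/8, d(ANT,S)=2
step 4: merge (ANT,MP) at d=33/8, Q=-77/8; branch lengths ANT→21/16, MP→45/16; new cluster AMNPT
  updated: d(AMNPT,S)=11/16
step 5: merge (AMNPT,S) at d=11/16; branch lengths AMNPT→11/32, S→11/32; new cluster AMNPST
final tree: ((((A:49/12,N:11/12):41/16,T:127/16):21/16,(M:5/2,P:17/2):45/16):11/32,S:11/32)
total length: 501/16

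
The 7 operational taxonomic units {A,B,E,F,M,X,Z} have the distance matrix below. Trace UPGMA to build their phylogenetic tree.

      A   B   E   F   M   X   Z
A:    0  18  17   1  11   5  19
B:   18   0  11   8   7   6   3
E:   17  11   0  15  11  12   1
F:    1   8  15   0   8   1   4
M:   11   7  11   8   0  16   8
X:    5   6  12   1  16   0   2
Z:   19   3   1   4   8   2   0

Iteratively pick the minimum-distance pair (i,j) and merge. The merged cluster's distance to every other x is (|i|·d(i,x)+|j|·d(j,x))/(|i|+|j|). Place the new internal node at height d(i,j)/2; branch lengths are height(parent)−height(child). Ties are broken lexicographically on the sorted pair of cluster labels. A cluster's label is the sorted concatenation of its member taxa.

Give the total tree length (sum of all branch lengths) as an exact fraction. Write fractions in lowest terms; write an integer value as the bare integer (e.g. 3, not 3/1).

1. join A+F (d=1) ⇒ AF; edges |A|=1/2, |F|=1/2
  updated: d(AF,B)=13, d(AF,E)=16, d(AF,M)=19/2, d(AF,X)=3, d(AF,Z)=23/2
2. join E+Z (d=1) ⇒ EZ; edges |E|=1/2, |Z|=1/2
  updated: d(AF,EZ)=55/4, d(B,EZ)=7, d(EZ,M)=19/2, d(EZ,X)=7
3. join AF+X (d=3) ⇒ AFX; edges |AF|=1, |X|=3/2
  updated: d(AFX,B)=32/3, d(AFX,EZ)=23/2, d(AFX,M)=35/3
4. join B+EZ (d=7) ⇒ BEZ; edges |B|=7/2, |EZ|=3
  updated: d(AFX,BEZ)=101/9, d(BEZ,M)=26/3
5. join BEZ+M (d=26/3) ⇒ BEMZ; edges |BEZ|=5/6, |M|=13/3
  updated: d(AFX,BEMZ)=34/3
6. join AFX+BEMZ (d=34/3) ⇒ ABEFMXZ; edges |AFX|=25/6, |BEMZ|=4/3
final tree: (((A:1/2,F:1/2):1,X:3/2):25/6,((B:7/2,(E:1/2,Z:1/2):3):5/6,M:13/3):4/3)
total length: 65/3

65/3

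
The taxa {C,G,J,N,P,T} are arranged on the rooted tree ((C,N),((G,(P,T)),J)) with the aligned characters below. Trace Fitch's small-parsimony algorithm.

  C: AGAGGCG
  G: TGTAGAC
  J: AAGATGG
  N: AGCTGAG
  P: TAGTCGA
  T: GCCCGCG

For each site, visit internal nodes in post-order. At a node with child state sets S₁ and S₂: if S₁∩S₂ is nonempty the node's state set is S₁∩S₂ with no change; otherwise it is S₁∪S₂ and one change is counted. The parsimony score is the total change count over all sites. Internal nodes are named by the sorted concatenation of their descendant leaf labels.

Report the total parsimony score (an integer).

21

[col 0] CN: children C:{A}, N:{A} ∩→ {A}; cost 0
[col 0] PT: children P:{T}, T:{G} ∪→ {G,T}; cost 1
[col 0] GPT: children G:{T}, PT:{G,T} ∩→ {T}; cost 0
[col 0] GJPT: children GPT:{T}, J:{A} ∪→ {A,T}; cost 1
[col 0] CGJNPT: children CN:{A}, GJPT:{A,T} ∩→ {A}; cost 0
[col 1] CN: children C:{G}, N:{G} ∩→ {G}; cost 0
[col 1] PT: children P:{A}, T:{C} ∪→ {A,C}; cost 1
[col 1] GPT: children G:{G}, PT:{A,C} ∪→ {A,C,G}; cost 1
[col 1] GJPT: children GPT:{A,C,G}, J:{A} ∩→ {A}; cost 0
[col 1] CGJNPT: children CN:{G}, GJPT:{A} ∪→ {A,G}; cost 1
[col 2] CN: children C:{A}, N:{C} ∪→ {A,C}; cost 1
[col 2] PT: children P:{G}, T:{C} ∪→ {C,G}; cost 1
[col 2] GPT: children G:{T}, PT:{C,G} ∪→ {C,G,T}; cost 1
[col 2] GJPT: children GPT:{C,G,T}, J:{G} ∩→ {G}; cost 0
[col 2] CGJNPT: children CN:{A,C}, GJPT:{G} ∪→ {A,C,G}; cost 1
[col 3] CN: children C:{G}, N:{T} ∪→ {G,T}; cost 1
[col 3] PT: children P:{T}, T:{C} ∪→ {C,T}; cost 1
[col 3] GPT: children G:{A}, PT:{C,T} ∪→ {A,C,T}; cost 1
[col 3] GJPT: children GPT:{A,C,T}, J:{A} ∩→ {A}; cost 0
[col 3] CGJNPT: children CN:{G,T}, GJPT:{A} ∪→ {A,G,T}; cost 1
[col 4] CN: children C:{G}, N:{G} ∩→ {G}; cost 0
[col 4] PT: children P:{C}, T:{G} ∪→ {C,G}; cost 1
[col 4] GPT: children G:{G}, PT:{C,G} ∩→ {G}; cost 0
[col 4] GJPT: children GPT:{G}, J:{T} ∪→ {G,T}; cost 1
[col 4] CGJNPT: children CN:{G}, GJPT:{G,T} ∩→ {G}; cost 0
[col 5] CN: children C:{C}, N:{A} ∪→ {A,C}; cost 1
[col 5] PT: children P:{G}, T:{C} ∪→ {C,G}; cost 1
[col 5] GPT: children G:{A}, PT:{C,G} ∪→ {A,C,G}; cost 1
[col 5] GJPT: children GPT:{A,C,G}, J:{G} ∩→ {G}; cost 0
[col 5] CGJNPT: children CN:{A,C}, GJPT:{G} ∪→ {A,C,G}; cost 1
[col 6] CN: children C:{G}, N:{G} ∩→ {G}; cost 0
[col 6] PT: children P:{A}, T:{G} ∪→ {A,G}; cost 1
[col 6] GPT: children G:{C}, PT:{A,G} ∪→ {A,C,G}; cost 1
[col 6] GJPT: children GPT:{A,C,G}, J:{G} ∩→ {G}; cost 0
[col 6] CGJNPT: children CN:{G}, GJPT:{G} ∩→ {G}; cost 0
per-site changes: [2, 3, 4, 4, 2, 4, 2]; total = 21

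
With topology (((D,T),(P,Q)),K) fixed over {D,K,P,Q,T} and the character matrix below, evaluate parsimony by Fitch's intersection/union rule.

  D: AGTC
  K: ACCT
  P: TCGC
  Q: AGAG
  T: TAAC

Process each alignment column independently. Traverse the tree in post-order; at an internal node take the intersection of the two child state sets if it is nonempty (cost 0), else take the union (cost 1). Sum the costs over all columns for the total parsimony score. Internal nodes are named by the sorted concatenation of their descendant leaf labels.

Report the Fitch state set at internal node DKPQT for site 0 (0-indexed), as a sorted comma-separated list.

[col 0] DT: children D:{A}, T:{T} ∪→ {A,T}; cost 1
[col 0] PQ: children P:{T}, Q:{A} ∪→ {A,T}; cost 1
[col 0] DPQT: children DT:{A,T}, PQ:{A,T} ∩→ {A,T}; cost 0
[col 0] DKPQT: children DPQT:{A,T}, K:{A} ∩→ {A}; cost 0
[col 1] DT: children D:{G}, T:{A} ∪→ {A,G}; cost 1
[col 1] PQ: children P:{C}, Q:{G} ∪→ {C,G}; cost 1
[col 1] DPQT: children DT:{A,G}, PQ:{C,G} ∩→ {G}; cost 0
[col 1] DKPQT: children DPQT:{G}, K:{C} ∪→ {C,G}; cost 1
[col 2] DT: children D:{T}, T:{A} ∪→ {A,T}; cost 1
[col 2] PQ: children P:{G}, Q:{A} ∪→ {A,G}; cost 1
[col 2] DPQT: children DT:{A,T}, PQ:{A,G} ∩→ {A}; cost 0
[col 2] DKPQT: children DPQT:{A}, K:{C} ∪→ {A,C}; cost 1
[col 3] DT: children D:{C}, T:{C} ∩→ {C}; cost 0
[col 3] PQ: children P:{C}, Q:{G} ∪→ {C,G}; cost 1
[col 3] DPQT: children DT:{C}, PQ:{C,G} ∩→ {C}; cost 0
[col 3] DKPQT: children DPQT:{C}, K:{T} ∪→ {C,T}; cost 1
per-site changes: [2, 3, 3, 2]; total = 10

A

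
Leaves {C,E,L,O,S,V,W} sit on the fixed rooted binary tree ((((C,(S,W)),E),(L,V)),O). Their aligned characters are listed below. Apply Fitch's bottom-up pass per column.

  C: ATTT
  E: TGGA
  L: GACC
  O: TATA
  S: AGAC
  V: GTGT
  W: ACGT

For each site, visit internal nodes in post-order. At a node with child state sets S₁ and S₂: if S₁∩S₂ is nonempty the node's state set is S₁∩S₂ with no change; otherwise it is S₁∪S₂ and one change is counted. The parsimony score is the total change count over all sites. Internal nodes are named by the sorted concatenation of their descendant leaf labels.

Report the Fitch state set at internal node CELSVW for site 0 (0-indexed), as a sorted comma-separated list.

SW@0: {A} ∩ {A} = {A} (intersection, +0)
CSW@0: {A} ∩ {A} = {A} (intersection, +0)
CESW@0: {A} ∪ {T} = {A,T} (union, +1)
LV@0: {G} ∩ {G} = {G} (intersection, +0)
CELSVW@0: {A,T} ∪ {G} = {A,G,T} (union, +1)
CELOSVW@0: {A,G,T} ∩ {T} = {T} (intersection, +0)
SW@1: {G} ∪ {C} = {C,G} (union, +1)
CSW@1: {T} ∪ {C,G} = {C,G,T} (union, +1)
CESW@1: {C,G,T} ∩ {G} = {G} (intersection, +0)
LV@1: {A} ∪ {T} = {A,T} (union, +1)
CELSVW@1: {G} ∪ {A,T} = {A,G,T} (union, +1)
CELOSVW@1: {A,G,T} ∩ {A} = {A} (intersection, +0)
SW@2: {A} ∪ {G} = {A,G} (union, +1)
CSW@2: {T} ∪ {A,G} = {A,G,T} (union, +1)
CESW@2: {A,G,T} ∩ {G} = {G} (intersection, +0)
LV@2: {C} ∪ {G} = {C,G} (union, +1)
CELSVW@2: {G} ∩ {C,G} = {G} (intersection, +0)
CELOSVW@2: {G} ∪ {T} = {G,T} (union, +1)
SW@3: {C} ∪ {T} = {C,T} (union, +1)
CSW@3: {T} ∩ {C,T} = {T} (intersection, +0)
CESW@3: {T} ∪ {A} = {A,T} (union, +1)
LV@3: {C} ∪ {T} = {C,T} (union, +1)
CELSVW@3: {A,T} ∩ {C,T} = {T} (intersection, +0)
CELOSVW@3: {T} ∪ {A} = {A,T} (union, +1)
per-site changes: [2, 4, 4, 4]; total = 14

A,G,T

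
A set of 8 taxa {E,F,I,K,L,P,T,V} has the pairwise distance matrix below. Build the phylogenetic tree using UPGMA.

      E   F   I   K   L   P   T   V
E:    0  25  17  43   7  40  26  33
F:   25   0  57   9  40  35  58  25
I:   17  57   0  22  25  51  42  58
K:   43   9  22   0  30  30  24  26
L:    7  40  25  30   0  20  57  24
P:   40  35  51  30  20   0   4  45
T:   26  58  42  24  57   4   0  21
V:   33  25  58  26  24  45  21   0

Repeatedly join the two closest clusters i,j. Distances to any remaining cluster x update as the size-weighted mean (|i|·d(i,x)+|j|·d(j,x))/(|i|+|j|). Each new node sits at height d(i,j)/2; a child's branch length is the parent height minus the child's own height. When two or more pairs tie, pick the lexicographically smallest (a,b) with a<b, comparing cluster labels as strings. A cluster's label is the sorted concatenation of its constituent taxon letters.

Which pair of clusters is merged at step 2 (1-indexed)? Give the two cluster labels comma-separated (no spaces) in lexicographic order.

E,L

1. join P+T (d=4) ⇒ PT; edges |P|=2, |T|=2
  updated: d(E,PT)=33, d(F,PT)=93/2, d(I,PT)=93/2, d(K,PT)=27, d(L,PT)=77/2, d(PT,V)=33
2. join E+L (d=7) ⇒ EL; edges |E|=7/2, |L|=7/2
  updated: d(EL,F)=65/2, d(EL,I)=21, d(EL,K)=73/2, d(EL,PT)=143/4, d(EL,V)=57/2
3. join F+K (d=9) ⇒ FK; edges |F|=9/2, |K|=9/2
  updated: d(EL,FK)=69/2, d(FK,I)=79/2, d(FK,PT)=147/4, d(FK,V)=51/2
4. join EL+I (d=21) ⇒ EIL; edges |EL|=7, |I|=21/2
  updated: d(EIL,FK)=217/6, d(EIL,PT)=118/3, d(EIL,V)=115/3
5. join FK+V (d=51/2) ⇒ FKV; edges |FK|=33/4, |V|=51/4
  updated: d(EIL,FKV)=332/9, d(FKV,PT)=71/2
6. join FKV+PT (d=71/2) ⇒ FKPTV; edges |FKV|=5, |PT|=63/4
  updated: d(EIL,FKPTV)=568/15
7. join EIL+FKPTV (d=568/15) ⇒ EFIKLPTV; edges |EIL|=253/30, |FKPTV|=71/60
final tree: (((E:7/2,L:7/2):7,I:21/2):253/30,(((F:9/2,K:9/2):33/4,V:51/4):5,(P:2,T:2):63/4):71/60)
total length: 1333/15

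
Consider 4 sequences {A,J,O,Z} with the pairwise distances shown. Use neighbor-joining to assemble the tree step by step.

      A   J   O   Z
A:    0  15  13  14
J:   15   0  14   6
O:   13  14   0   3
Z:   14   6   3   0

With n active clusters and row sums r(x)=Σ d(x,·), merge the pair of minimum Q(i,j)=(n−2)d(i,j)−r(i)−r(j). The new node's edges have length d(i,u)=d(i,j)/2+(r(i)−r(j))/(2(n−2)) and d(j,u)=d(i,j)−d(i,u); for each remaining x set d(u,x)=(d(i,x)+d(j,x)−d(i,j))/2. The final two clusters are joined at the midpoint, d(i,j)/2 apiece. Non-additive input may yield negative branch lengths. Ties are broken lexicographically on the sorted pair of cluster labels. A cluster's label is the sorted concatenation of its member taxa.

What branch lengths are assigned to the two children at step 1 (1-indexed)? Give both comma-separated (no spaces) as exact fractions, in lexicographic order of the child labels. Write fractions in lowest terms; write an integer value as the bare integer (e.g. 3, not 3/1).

1. join A+J (d=15, Q=-47) ⇒ AJ; edges |A|=37/4, |J|=23/4
  updated: d(AJ,O)=6, d(AJ,Z)=5/2
2. join AJ+O (d=6, Q=-23/2) ⇒ AJO; edges |AJ|=11/4, |O|=13/4
  updated: d(AJO,Z)=-1/4
3. join AJO+Z (d=-1/4) ⇒ AJOZ; edges |AJO|=-1/8, |Z|=-1/8
final tree: (((A:37/4,J:23/4):11/4,O:13/4):-1/8,Z:-1/8)
total length: 83/4

37/4,23/4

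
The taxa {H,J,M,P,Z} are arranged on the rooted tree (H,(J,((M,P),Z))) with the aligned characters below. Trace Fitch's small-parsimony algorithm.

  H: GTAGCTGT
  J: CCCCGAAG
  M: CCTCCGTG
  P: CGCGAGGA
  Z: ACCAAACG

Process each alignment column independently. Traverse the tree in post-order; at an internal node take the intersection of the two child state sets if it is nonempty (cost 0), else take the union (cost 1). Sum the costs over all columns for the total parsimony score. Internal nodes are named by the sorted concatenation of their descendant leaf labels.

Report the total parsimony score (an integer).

site 0, node MP: M={C} ∩ P={C} → {C} (+0)
site 0, node MPZ: MP={C} ∪ Z={A} → {A,C} (+1)
site 0, node JMPZ: J={C} ∩ MPZ={A,C} → {C} (+0)
site 0, node HJMPZ: H={G} ∪ JMPZ={C} → {C,G} (+1)
site 1, node MP: M={C} ∪ P={G} → {C,G} (+1)
site 1, node MPZ: MP={C,G} ∩ Z={C} → {C} (+0)
site 1, node JMPZ: J={C} ∩ MPZ={C} → {C} (+0)
site 1, node HJMPZ: H={T} ∪ JMPZ={C} → {C,T} (+1)
site 2, node MP: M={T} ∪ P={C} → {C,T} (+1)
site 2, node MPZ: MP={C,T} ∩ Z={C} → {C} (+0)
site 2, node JMPZ: J={C} ∩ MPZ={C} → {C} (+0)
site 2, node HJMPZ: H={A} ∪ JMPZ={C} → {A,C} (+1)
site 3, node MP: M={C} ∪ P={G} → {C,G} (+1)
site 3, node MPZ: MP={C,G} ∪ Z={A} → {A,C,G} (+1)
site 3, node JMPZ: J={C} ∩ MPZ={A,C,G} → {C} (+0)
site 3, node HJMPZ: H={G} ∪ JMPZ={C} → {C,G} (+1)
site 4, node MP: M={C} ∪ P={A} → {A,C} (+1)
site 4, node MPZ: MP={A,C} ∩ Z={A} → {A} (+0)
site 4, node JMPZ: J={G} ∪ MPZ={A} → {A,G} (+1)
site 4, node HJMPZ: H={C} ∪ JMPZ={A,G} → {A,C,G} (+1)
site 5, node MP: M={G} ∩ P={G} → {G} (+0)
site 5, node MPZ: MP={G} ∪ Z={A} → {A,G} (+1)
site 5, node JMPZ: J={A} ∩ MPZ={A,G} → {A} (+0)
site 5, node HJMPZ: H={T} ∪ JMPZ={A} → {A,T} (+1)
site 6, node MP: M={T} ∪ P={G} → {G,T} (+1)
site 6, node MPZ: MP={G,T} ∪ Z={C} → {C,G,T} (+1)
site 6, node JMPZ: J={A} ∪ MPZ={C,G,T} → {A,C,G,T} (+1)
site 6, node HJMPZ: H={G} ∩ JMPZ={A,C,G,T} → {G} (+0)
site 7, node MP: M={G} ∪ P={A} → {A,G} (+1)
site 7, node MPZ: MP={A,G} ∩ Z={G} → {G} (+0)
site 7, node JMPZ: J={G} ∩ MPZ={G} → {G} (+0)
site 7, node HJMPZ: H={T} ∪ JMPZ={G} → {G,T} (+1)
per-site changes: [2, 2, 2, 3, 3, 2, 3, 2]; total = 19

19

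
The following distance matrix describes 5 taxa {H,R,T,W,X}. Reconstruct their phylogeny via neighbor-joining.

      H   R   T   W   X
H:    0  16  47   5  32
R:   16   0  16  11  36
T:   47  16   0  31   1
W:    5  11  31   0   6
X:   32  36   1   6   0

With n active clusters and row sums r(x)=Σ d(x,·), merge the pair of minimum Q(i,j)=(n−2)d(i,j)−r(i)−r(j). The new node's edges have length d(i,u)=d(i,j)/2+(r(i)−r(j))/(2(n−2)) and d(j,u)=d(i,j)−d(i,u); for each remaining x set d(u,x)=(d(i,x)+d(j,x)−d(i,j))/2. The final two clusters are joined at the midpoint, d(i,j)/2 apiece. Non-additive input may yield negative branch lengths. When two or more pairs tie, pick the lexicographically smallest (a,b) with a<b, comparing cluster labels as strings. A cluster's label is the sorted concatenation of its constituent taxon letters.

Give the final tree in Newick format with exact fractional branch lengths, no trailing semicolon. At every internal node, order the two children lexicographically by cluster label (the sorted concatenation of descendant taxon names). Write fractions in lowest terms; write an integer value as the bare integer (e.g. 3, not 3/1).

(((H:9,W:-4):23/4,R:21/4):81/8,(T:23/6,X:-17/6):81/8)

1. join T+X (d=1, Q=-167) ⇒ TX; edges |T|=23/6, |X|=-17/6
  updated: d(H,TX)=39, d(R,TX)=51/2, d(TX,W)=18
2. join H+W (d=5, Q=-84) ⇒ HW; edges |H|=9, |W|=-4
  updated: d(HW,R)=11, d(HW,TX)=26
3. join HW+R (d=11, Q=-125/2) ⇒ HRW; edges |HW|=23/4, |R|=21/4
  updated: d(HRW,TX)=81/4
4. join HRW+TX (d=81/4) ⇒ HRTWX; edges |HRW|=81/8, |TX|=81/8
final tree: (((H:9,W:-4):23/4,R:21/4):81/8,(T:23/6,X:-17/6):81/8)
total length: 149/4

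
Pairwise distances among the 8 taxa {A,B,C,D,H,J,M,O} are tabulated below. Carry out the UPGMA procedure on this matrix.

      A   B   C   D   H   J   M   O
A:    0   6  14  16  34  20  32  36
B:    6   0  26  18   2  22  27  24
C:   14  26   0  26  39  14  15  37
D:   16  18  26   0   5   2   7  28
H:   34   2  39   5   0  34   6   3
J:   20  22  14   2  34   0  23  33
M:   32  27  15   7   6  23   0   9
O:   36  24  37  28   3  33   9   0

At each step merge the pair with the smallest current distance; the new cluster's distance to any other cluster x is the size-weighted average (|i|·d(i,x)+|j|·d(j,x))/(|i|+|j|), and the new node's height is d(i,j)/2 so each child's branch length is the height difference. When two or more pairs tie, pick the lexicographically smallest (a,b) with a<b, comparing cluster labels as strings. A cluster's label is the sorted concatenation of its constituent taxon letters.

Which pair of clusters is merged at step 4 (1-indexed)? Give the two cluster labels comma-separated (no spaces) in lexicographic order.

1. join B+H (d=2) ⇒ BH; edges |B|=1, |H|=1
  updated: d(A,BH)=20, d(BH,C)=65/2, d(BH,D)=23/2, d(BH,J)=28, d(BH,M)=33/2, d(BH,O)=27/2
2. join D+J (d=2) ⇒ DJ; edges |D|=1, |J|=1
  updated: d(A,DJ)=18, d(BH,DJ)=79/4, d(C,DJ)=20, d(DJ,M)=15, d(DJ,O)=61/2
3. join M+O (d=9) ⇒ MO; edges |M|=9/2, |O|=9/2
  updated: d(A,MO)=34, d(BH,MO)=15, d(C,MO)=26, d(DJ,MO)=91/4
4. join A+C (d=14) ⇒ AC; edges |A|=7, |C|=7
  updated: d(AC,BH)=105/4, d(AC,DJ)=19, d(AC,MO)=30
5. join BH+MO (d=15) ⇒ BHMO; edges |BH|=13/2, |MO|=3
  updated: d(AC,BHMO)=225/8, d(BHMO,DJ)=85/4
6. join AC+DJ (d=19) ⇒ ACDJ; edges |AC|=5/2, |DJ|=17/2
  updated: d(ACDJ,BHMO)=395/16
7. join ACDJ+BHMO (d=395/16) ⇒ ABCDHJMO; edges |ACDJ|=91/32, |BHMO|=155/32
final tree: (((A:7,C:7):5/2,(D:1,J:1):17/2):91/32,((B:1,H:1):13/2,(M:9/2,O:9/2):3):155/32)
total length: 883/16

A,C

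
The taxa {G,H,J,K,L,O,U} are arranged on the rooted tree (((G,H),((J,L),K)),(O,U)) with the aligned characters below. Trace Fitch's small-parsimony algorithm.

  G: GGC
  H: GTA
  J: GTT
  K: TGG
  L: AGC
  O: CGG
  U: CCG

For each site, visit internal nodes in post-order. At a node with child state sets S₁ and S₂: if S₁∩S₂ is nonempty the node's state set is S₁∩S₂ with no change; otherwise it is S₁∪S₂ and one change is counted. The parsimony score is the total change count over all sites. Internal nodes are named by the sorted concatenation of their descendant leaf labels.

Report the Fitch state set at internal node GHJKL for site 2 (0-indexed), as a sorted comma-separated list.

C

GH@0: {G} ∩ {G} = {G} (intersection, +0)
JL@0: {G} ∪ {A} = {A,G} (union, +1)
JKL@0: {A,G} ∪ {T} = {A,G,T} (union, +1)
GHJKL@0: {G} ∩ {A,G,T} = {G} (intersection, +0)
OU@0: {C} ∩ {C} = {C} (intersection, +0)
GHJKLOU@0: {G} ∪ {C} = {C,G} (union, +1)
GH@1: {G} ∪ {T} = {G,T} (union, +1)
JL@1: {T} ∪ {G} = {G,T} (union, +1)
JKL@1: {G,T} ∩ {G} = {G} (intersection, +0)
GHJKL@1: {G,T} ∩ {G} = {G} (intersection, +0)
OU@1: {G} ∪ {C} = {C,G} (union, +1)
GHJKLOU@1: {G} ∩ {C,G} = {G} (intersection, +0)
GH@2: {C} ∪ {A} = {A,C} (union, +1)
JL@2: {T} ∪ {C} = {C,T} (union, +1)
JKL@2: {C,T} ∪ {G} = {C,G,T} (union, +1)
GHJKL@2: {A,C} ∩ {C,G,T} = {C} (intersection, +0)
OU@2: {G} ∩ {G} = {G} (intersection, +0)
GHJKLOU@2: {C} ∪ {G} = {C,G} (union, +1)
per-site changes: [3, 3, 4]; total = 10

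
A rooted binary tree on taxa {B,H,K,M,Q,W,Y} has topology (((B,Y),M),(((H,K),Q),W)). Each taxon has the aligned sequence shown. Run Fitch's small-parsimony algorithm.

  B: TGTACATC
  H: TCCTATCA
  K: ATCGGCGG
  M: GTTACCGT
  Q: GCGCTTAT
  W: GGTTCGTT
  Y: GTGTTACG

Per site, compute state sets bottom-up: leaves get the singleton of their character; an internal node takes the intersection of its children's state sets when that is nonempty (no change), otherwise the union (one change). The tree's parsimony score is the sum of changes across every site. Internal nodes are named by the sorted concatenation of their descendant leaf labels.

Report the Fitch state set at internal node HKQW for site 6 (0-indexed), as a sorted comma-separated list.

A,C,G,T

BY@0: {T} ∪ {G} = {G,T} (union, +1)
BMY@0: {G,T} ∩ {G} = {G} (intersection, +0)
HK@0: {T} ∪ {A} = {A,T} (union, +1)
HKQ@0: {A,T} ∪ {G} = {A,G,T} (union, +1)
HKQW@0: {A,G,T} ∩ {G} = {G} (intersection, +0)
BHKMQWY@0: {G} ∩ {G} = {G} (intersection, +0)
BY@1: {G} ∪ {T} = {G,T} (union, +1)
BMY@1: {G,T} ∩ {T} = {T} (intersection, +0)
HK@1: {C} ∪ {T} = {C,T} (union, +1)
HKQ@1: {C,T} ∩ {C} = {C} (intersection, +0)
HKQW@1: {C} ∪ {G} = {C,G} (union, +1)
BHKMQWY@1: {T} ∪ {C,G} = {C,G,T} (union, +1)
BY@2: {T} ∪ {G} = {G,T} (union, +1)
BMY@2: {G,T} ∩ {T} = {T} (intersection, +0)
HK@2: {C} ∩ {C} = {C} (intersection, +0)
HKQ@2: {C} ∪ {G} = {C,G} (union, +1)
HKQW@2: {C,G} ∪ {T} = {C,G,T} (union, +1)
BHKMQWY@2: {T} ∩ {C,G,T} = {T} (intersection, +0)
BY@3: {A} ∪ {T} = {A,T} (union, +1)
BMY@3: {A,T} ∩ {A} = {A} (intersection, +0)
HK@3: {T} ∪ {G} = {G,T} (union, +1)
HKQ@3: {G,T} ∪ {C} = {C,G,T} (union, +1)
HKQW@3: {C,G,T} ∩ {T} = {T} (intersection, +0)
BHKMQWY@3: {A} ∪ {T} = {A,T} (union, +1)
BY@4: {C} ∪ {T} = {C,T} (union, +1)
BMY@4: {C,T} ∩ {C} = {C} (intersection, +0)
HK@4: {A} ∪ {G} = {A,G} (union, +1)
HKQ@4: {A,G} ∪ {T} = {A,G,T} (union, +1)
HKQW@4: {A,G,T} ∪ {C} = {A,C,G,T} (union, +1)
BHKMQWY@4: {C} ∩ {A,C,G,T} = {C} (intersection, +0)
BY@5: {A} ∩ {A} = {A} (intersection, +0)
BMY@5: {A} ∪ {C} = {A,C} (union, +1)
HK@5: {T} ∪ {C} = {C,T} (union, +1)
HKQ@5: {C,T} ∩ {T} = {T} (intersection, +0)
HKQW@5: {T} ∪ {G} = {G,T} (union, +1)
BHKMQWY@5: {A,C} ∪ {G,T} = {A,C,G,T} (union, +1)
BY@6: {T} ∪ {C} = {C,T} (union, +1)
BMY@6: {C,T} ∪ {G} = {C,G,T} (union, +1)
HK@6: {C} ∪ {G} = {C,G} (union, +1)
HKQ@6: {C,G} ∪ {A} = {A,C,G} (union, +1)
HKQW@6: {A,C,G} ∪ {T} = {A,C,G,T} (union, +1)
BHKMQWY@6: {C,G,T} ∩ {A,C,G,T} = {C,G,T} (intersection, +0)
BY@7: {C} ∪ {G} = {C,G} (union, +1)
BMY@7: {C,G} ∪ {T} = {C,G,T} (union, +1)
HK@7: {A} ∪ {G} = {A,G} (union, +1)
HKQ@7: {A,G} ∪ {T} = {A,G,T} (union, +1)
HKQW@7: {A,G,T} ∩ {T} = {T} (intersection, +0)
BHKMQWY@7: {C,G,T} ∩ {T} = {T} (intersection, +0)
per-site changes: [3, 4, 3, 4, 4, 4, 5, 4]; total = 31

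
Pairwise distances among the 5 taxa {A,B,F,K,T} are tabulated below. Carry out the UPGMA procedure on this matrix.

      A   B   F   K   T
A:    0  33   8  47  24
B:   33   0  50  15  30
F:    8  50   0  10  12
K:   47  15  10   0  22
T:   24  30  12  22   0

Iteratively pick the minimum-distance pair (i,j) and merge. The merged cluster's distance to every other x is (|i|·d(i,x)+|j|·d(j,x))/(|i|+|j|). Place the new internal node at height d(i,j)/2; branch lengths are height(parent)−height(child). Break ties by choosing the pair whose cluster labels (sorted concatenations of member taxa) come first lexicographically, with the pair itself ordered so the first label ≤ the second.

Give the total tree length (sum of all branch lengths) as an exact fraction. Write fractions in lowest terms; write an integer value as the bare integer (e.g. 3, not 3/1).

105/2

step 1: merge (A,F) at d=8; branch lengths A→4, F→4; new cluster AF
  updated: d(AF,B)=83/2, d(AF,K)=57/2, d(AF,T)=18
step 2: merge (B,K) at d=15; branch lengths B→15/2, K→15/2; new cluster BK
  updated: d(AF,BK)=35, d(BK,T)=26
step 3: merge (AF,T) at d=18; branch lengths AF→5, T→9; new cluster AFT
  updated: d(AFT,BK)=32
step 4: merge (AFT,BK) at d=32; branch lengths AFT→7, BK→17/2; new cluster ABFKT
final tree: (((A:4,F:4):5,T:9):7,(B:15/2,K:15/2):17/2)
total length: 105/2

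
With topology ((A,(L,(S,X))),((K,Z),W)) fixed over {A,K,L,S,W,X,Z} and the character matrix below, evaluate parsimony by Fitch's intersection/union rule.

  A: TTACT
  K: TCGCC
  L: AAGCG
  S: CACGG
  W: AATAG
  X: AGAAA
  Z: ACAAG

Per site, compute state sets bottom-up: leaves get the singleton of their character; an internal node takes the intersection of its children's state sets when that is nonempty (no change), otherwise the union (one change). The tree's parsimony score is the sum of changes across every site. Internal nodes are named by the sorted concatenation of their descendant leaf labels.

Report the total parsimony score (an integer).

site 0, node SX: S={C} ∪ X={A} → {A,C} (+1)
site 0, node LSX: L={A} ∩ SX={A,C} → {A} (+0)
site 0, node ALSX: A={T} ∪ LSX={A} → {A,T} (+1)
site 0, node KZ: K={T} ∪ Z={A} → {A,T} (+1)
site 0, node KWZ: KZ={A,T} ∩ W={A} → {A} (+0)
site 0, node AKLSWXZ: ALSX={A,T} ∩ KWZ={A} → {A} (+0)
site 1, node SX: S={A} ∪ X={G} → {A,G} (+1)
site 1, node LSX: L={A} ∩ SX={A,G} → {A} (+0)
site 1, node ALSX: A={T} ∪ LSX={A} → {A,T} (+1)
site 1, node KZ: K={C} ∩ Z={C} → {C} (+0)
site 1, node KWZ: KZ={C} ∪ W={A} → {A,C} (+1)
site 1, node AKLSWXZ: ALSX={A,T} ∩ KWZ={A,C} → {A} (+0)
site 2, node SX: S={C} ∪ X={A} → {A,C} (+1)
site 2, node LSX: L={G} ∪ SX={A,C} → {A,C,G} (+1)
site 2, node ALSX: A={A} ∩ LSX={A,C,G} → {A} (+0)
site 2, node KZ: K={G} ∪ Z={A} → {A,G} (+1)
site 2, node KWZ: KZ={A,G} ∪ W={T} → {A,G,T} (+1)
site 2, node AKLSWXZ: ALSX={A} ∩ KWZ={A,G,T} → {A} (+0)
site 3, node SX: S={G} ∪ X={A} → {A,G} (+1)
site 3, node LSX: L={C} ∪ SX={A,G} → {A,C,G} (+1)
site 3, node ALSX: A={C} ∩ LSX={A,C,G} → {C} (+0)
site 3, node KZ: K={C} ∪ Z={A} → {A,C} (+1)
site 3, node KWZ: KZ={A,C} ∩ W={A} → {A} (+0)
site 3, node AKLSWXZ: ALSX={C} ∪ KWZ={A} → {A,C} (+1)
site 4, node SX: S={G} ∪ X={A} → {A,G} (+1)
site 4, node LSX: L={G} ∩ SX={A,G} → {G} (+0)
site 4, node ALSX: A={T} ∪ LSX={G} → {G,T} (+1)
site 4, node KZ: K={C} ∪ Z={G} → {C,G} (+1)
site 4, node KWZ: KZ={C,G} ∩ W={G} → {G} (+0)
site 4, node AKLSWXZ: ALSX={G,T} ∩ KWZ={G} → {G} (+0)
per-site changes: [3, 3, 4, 4, 3]; total = 17

17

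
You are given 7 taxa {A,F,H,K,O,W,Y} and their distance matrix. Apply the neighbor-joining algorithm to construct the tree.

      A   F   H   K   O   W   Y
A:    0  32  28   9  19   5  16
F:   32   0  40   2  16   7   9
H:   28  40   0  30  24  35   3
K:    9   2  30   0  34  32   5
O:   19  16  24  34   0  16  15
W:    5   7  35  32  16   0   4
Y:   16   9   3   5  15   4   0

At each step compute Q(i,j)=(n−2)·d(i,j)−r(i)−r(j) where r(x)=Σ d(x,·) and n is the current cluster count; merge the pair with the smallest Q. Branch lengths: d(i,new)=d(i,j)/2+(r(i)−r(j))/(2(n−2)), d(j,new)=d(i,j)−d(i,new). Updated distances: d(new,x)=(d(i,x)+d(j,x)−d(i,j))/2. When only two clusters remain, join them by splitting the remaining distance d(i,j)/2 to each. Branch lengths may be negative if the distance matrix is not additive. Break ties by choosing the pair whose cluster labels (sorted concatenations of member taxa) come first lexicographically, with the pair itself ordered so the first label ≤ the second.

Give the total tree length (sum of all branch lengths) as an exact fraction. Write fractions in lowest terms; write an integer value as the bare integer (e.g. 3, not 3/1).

729/16

1. join F+K (d=2, Q=-208) ⇒ FK; edges |F|=2/5, |K|=8/5
  updated: d(A,FK)=39/2, d(FK,H)=34, d(FK,O)=24, d(FK,W)=37/2, d(FK,Y)=6
2. join H+Y (d=3, Q=-156) ⇒ HY; edges |H|=23/2, |Y|=-17/2
  updated: d(A,HY)=41/2, d(FK,HY)=37/2, d(HY,O)=18, d(HY,W)=18
3. join A+W (d=5, Q=-213/2) ⇒ AW; edges |A|=43/12, |W|=17/12
  updated: d(AW,FK)=33/2, d(AW,HY)=67/4, d(AW,O)=15
4. join AW+O (d=15, Q=-301/4) ⇒ AOW; edges |AW|=85/16, |O|=155/16
  updated: d(AOW,FK)=51/4, d(AOW,HY)=79/8
5. join AOW+FK (d=51/4, Q=-329/8) ⇒ AFKOW; edges |AOW|=33/16, |FK|=171/16
  updated: d(AFKOW,HY)=125/16
6. join AFKOW+HY (d=125/16) ⇒ AFHKOWY; edges |AFKOW|=125/32, |HY|=125/32
final tree: ((((A:43/12,W:17/12):85/16,O:155/16):33/16,(F:2/5,K:8/5):171/16):125/32,(H:23/2,Y:-17/2):125/32)
total length: 729/16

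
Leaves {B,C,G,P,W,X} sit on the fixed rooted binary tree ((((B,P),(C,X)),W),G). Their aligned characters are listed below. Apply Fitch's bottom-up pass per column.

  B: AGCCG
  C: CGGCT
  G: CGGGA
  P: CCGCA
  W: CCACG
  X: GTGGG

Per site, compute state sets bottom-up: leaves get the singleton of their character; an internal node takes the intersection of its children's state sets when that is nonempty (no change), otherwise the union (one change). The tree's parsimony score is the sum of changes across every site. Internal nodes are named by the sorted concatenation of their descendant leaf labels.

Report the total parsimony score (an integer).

12

site 0, node BP: B={A} ∪ P={C} → {A,C} (+1)
site 0, node CX: C={C} ∪ X={G} → {C,G} (+1)
site 0, node BCPX: BP={A,C} ∩ CX={C,G} → {C} (+0)
site 0, node BCPWX: BCPX={C} ∩ W={C} → {C} (+0)
site 0, node BCGPWX: BCPWX={C} ∩ G={C} → {C} (+0)
site 1, node BP: B={G} ∪ P={C} → {C,G} (+1)
site 1, node CX: C={G} ∪ X={T} → {G,T} (+1)
site 1, node BCPX: BP={C,G} ∩ CX={G,T} → {G} (+0)
site 1, node BCPWX: BCPX={G} ∪ W={C} → {C,G} (+1)
site 1, node BCGPWX: BCPWX={C,G} ∩ G={G} → {G} (+0)
site 2, node BP: B={C} ∪ P={G} → {C,G} (+1)
site 2, node CX: C={G} ∩ X={G} → {G} (+0)
site 2, node BCPX: BP={C,G} ∩ CX={G} → {G} (+0)
site 2, node BCPWX: BCPX={G} ∪ W={A} → {A,G} (+1)
site 2, node BCGPWX: BCPWX={A,G} ∩ G={G} → {G} (+0)
site 3, node BP: B={C} ∩ P={C} → {C} (+0)
site 3, node CX: C={C} ∪ X={G} → {C,G} (+1)
site 3, node BCPX: BP={C} ∩ CX={C,G} → {C} (+0)
site 3, node BCPWX: BCPX={C} ∩ W={C} → {C} (+0)
site 3, node BCGPWX: BCPWX={C} ∪ G={G} → {C,G} (+1)
site 4, node BP: B={G} ∪ P={A} → {A,G} (+1)
site 4, node CX: C={T} ∪ X={G} → {G,T} (+1)
site 4, node BCPX: BP={A,G} ∩ CX={G,T} → {G} (+0)
site 4, node BCPWX: BCPX={G} ∩ W={G} → {G} (+0)
site 4, node BCGPWX: BCPWX={G} ∪ G={A} → {A,G} (+1)
per-site changes: [2, 3, 2, 2, 3]; total = 12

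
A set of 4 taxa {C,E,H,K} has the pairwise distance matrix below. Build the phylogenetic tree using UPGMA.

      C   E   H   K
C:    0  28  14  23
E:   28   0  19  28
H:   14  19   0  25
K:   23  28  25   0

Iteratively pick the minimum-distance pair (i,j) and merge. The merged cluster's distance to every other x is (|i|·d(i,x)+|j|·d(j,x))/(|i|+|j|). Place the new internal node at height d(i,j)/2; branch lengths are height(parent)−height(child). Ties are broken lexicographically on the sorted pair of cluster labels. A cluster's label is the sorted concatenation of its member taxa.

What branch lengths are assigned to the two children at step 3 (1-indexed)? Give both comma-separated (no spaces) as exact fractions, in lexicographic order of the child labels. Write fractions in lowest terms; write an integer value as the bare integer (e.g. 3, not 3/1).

step 1: merge (C,H) at d=14; branch lengths C→7, H→7; new cluster CH
  updated: d(CH,E)=47/2, d(CH,K)=24
step 2: merge (CH,E) at d=47/2; branch lengths CH→19/4, E→47/4; new cluster CEH
  updated: d(CEH,K)=76/3
step 3: merge (CEH,K) at d=76/3; branch lengths CEH→11/12, K→38/3; new cluster CEHK
final tree: (((C:7,H:7):19/4,E:47/4):11/12,K:38/3)
total length: 529/12

11/12,38/3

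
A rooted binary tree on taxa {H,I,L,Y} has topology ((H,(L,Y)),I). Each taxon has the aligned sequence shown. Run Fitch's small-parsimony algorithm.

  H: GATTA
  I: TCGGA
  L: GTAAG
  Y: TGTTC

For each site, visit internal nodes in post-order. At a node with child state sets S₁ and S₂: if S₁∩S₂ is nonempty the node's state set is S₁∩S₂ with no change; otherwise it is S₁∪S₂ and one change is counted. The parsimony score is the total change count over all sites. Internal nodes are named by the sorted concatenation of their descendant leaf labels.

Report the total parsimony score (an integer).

[col 0] LY: children L:{G}, Y:{T} ∪→ {G,T}; cost 1
[col 0] HLY: children H:{G}, LY:{G,T} ∩→ {G}; cost 0
[col 0] HILY: children HLY:{G}, I:{T} ∪→ {G,T}; cost 1
[col 1] LY: children L:{T}, Y:{G} ∪→ {G,T}; cost 1
[col 1] HLY: children H:{A}, LY:{G,T} ∪→ {A,G,T}; cost 1
[col 1] HILY: children HLY:{A,G,T}, I:{C} ∪→ {A,C,G,T}; cost 1
[col 2] LY: children L:{A}, Y:{T} ∪→ {A,T}; cost 1
[col 2] HLY: children H:{T}, LY:{A,T} ∩→ {T}; cost 0
[col 2] HILY: children HLY:{T}, I:{G} ∪→ {G,T}; cost 1
[col 3] LY: children L:{A}, Y:{T} ∪→ {A,T}; cost 1
[col 3] HLY: children H:{T}, LY:{A,T} ∩→ {T}; cost 0
[col 3] HILY: children HLY:{T}, I:{G} ∪→ {G,T}; cost 1
[col 4] LY: children L:{G}, Y:{C} ∪→ {C,G}; cost 1
[col 4] HLY: children H:{A}, LY:{C,G} ∪→ {A,C,G}; cost 1
[col 4] HILY: children HLY:{A,C,G}, I:{A} ∩→ {A}; cost 0
per-site changes: [2, 3, 2, 2, 2]; total = 11

11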